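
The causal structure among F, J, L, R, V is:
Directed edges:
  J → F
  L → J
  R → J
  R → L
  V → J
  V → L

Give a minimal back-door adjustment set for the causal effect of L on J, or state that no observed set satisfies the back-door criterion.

L→J: minimal back-door set {R, V}.

desc(L)\{L}={F,J}; candidates ⊆ {R,V}.
size 0: {}; under {} L still reaches {F,J,R,V} ∋ J.
size 1: {R}, {V}; under {R} L still reaches {F,J,V} ∋ J.
{R,V}: L⊥J given {R,V} in G with L→· removed — back-door holds.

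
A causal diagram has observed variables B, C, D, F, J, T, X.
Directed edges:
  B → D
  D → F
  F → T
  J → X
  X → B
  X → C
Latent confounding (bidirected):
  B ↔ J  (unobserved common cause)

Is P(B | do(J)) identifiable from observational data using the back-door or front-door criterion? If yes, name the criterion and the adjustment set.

desc(J)\{J}={B,C,D,F,T,X}; candidates ⊆ {—}.
J↔B: latent back-door arc(s) into J.
size 0: {}; under {} J still reaches {B,D,F,T} ∋ B.
J↔B cannot be blocked by any observed set — no back-door set.
{X}: (i) intercepts every directed J→B path; (ii) no back-door J→{X}; (iii) {J} blocks every back-door {X}→B. Front-door holds.
P(B|do(J)) = Σ_{X} P(X|J) Σ_{J'} P(B|X,J')P(J').

P(B|do(J)): frontdoor, adjust for {X}.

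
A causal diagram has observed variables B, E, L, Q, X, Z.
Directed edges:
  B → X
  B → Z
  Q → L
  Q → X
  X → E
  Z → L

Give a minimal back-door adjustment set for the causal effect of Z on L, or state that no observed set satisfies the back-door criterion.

desc(Z)\{Z}={L}; candidates ⊆ {B,E,Q,X}.
∅: Z⊥L given ∅ in G with Z→· removed — back-door holds.

Z→L: minimal back-door set ∅.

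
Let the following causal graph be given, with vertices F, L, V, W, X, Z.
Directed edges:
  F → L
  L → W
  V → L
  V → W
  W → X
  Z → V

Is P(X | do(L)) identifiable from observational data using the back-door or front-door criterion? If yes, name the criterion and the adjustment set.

desc(L)\{L}={W,X}; candidates ⊆ {F,V,Z}.
size 0: {}; under {} L still reaches {F,V,W,X,Z} ∋ X.
{V}: L⊥X given {V} in G with L→· removed — back-door holds.
P(X|do(L)) = Σ_{V} P(X|L,V)·P(V).

P(X|do(L)): backdoor, adjust for {V}.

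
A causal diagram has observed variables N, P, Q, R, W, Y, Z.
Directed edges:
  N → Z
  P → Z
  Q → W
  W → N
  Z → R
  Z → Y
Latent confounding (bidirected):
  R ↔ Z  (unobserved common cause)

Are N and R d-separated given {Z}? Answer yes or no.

No — N and R are d-connected given {Z}.

Bayes-Ball from N | {Z} reaches {P,Q,R,W}.
R ∈ reach(N|{Z}) ⇒ N ⊥̸ R | {Z}.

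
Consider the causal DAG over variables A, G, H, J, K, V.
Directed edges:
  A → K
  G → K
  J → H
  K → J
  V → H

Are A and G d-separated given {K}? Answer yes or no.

Bayes-Ball from A | {K} reaches {G}.
G ∈ reach(A|{K}) ⇒ A ⊥̸ G | {K}.

No — A and G are d-connected given {K}.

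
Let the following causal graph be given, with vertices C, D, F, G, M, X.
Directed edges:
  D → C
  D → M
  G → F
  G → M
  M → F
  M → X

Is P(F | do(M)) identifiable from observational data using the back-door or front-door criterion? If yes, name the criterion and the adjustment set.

P(F|do(M)): backdoor, adjust for {G}.

desc(M)\{M}={F,X}; candidates ⊆ {C,D,G}.
size 0: {}; under {} M still reaches {C,D,F,G} ∋ F.
{G}: M⊥F given {G} in G with M→· removed — back-door holds.
P(F|do(M)) = Σ_{G} P(F|M,G)·P(G).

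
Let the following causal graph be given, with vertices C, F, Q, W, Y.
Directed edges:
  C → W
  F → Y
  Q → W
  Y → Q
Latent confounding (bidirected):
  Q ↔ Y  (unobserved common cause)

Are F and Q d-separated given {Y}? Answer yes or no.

No — F and Q are d-connected given {Y}.

Bayes-Ball from F | {Y} reaches {Q,W}.
Q ∈ reach(F|{Y}) ⇒ F ⊥̸ Q | {Y}.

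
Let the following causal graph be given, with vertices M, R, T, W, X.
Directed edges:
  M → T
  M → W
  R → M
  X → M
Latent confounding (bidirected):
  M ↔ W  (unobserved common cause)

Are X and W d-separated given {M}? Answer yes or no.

No — X and W are d-connected given {M}.

Bayes-Ball from X | {M} reaches {R,W}.
W ∈ reach(X|{M}) ⇒ X ⊥̸ W | {M}.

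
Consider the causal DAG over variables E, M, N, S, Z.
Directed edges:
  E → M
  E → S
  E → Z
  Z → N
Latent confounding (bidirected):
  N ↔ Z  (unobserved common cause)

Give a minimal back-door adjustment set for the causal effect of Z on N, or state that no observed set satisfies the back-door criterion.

Z→N: no observed back-door set.

desc(Z)\{Z}={N}; candidates ⊆ {E,M,S}.
Z↔N: latent back-door arc(s) into Z.
size 0: {}; under {} Z still reaches {E,M,N,S} ∋ N.
size 1: {E}, {M}, {S}; under {E} Z still reaches {N} ∋ N.
size 2: {E,M}, {E,S}, {M,S}; under {E,M} Z still reaches {N} ∋ N.
Z↔N cannot be blocked by any observed set — no back-door set.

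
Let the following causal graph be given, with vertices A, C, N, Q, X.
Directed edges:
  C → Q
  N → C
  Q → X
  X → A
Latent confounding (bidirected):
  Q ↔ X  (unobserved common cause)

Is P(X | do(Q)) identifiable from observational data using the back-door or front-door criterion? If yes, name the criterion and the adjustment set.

P(X|do(Q)): not identifiable (no BD/FD set).

desc(Q)\{Q}={A,X}; candidates ⊆ {C,N}.
Q↔X: latent back-door arc(s) into Q.
size 0: {}; under {} Q still reaches {A,C,N,X} ∋ X.
size 1: {C}, {N}; under {C} Q still reaches {A,X} ∋ X.
size 2: {C,N}; under {C,N} Q still reaches {A,X} ∋ X.
Q↔X cannot be blocked by any observed set — no back-door set.
No mediator lies on a directed Q→…→X path.
Neither criterion identifies P(X|do(Q)) in this graph.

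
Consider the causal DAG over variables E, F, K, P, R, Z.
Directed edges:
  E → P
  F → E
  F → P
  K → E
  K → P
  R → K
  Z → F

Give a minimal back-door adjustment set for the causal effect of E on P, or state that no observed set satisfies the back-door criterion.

desc(E)\{E}={P}; candidates ⊆ {F,K,R,Z}.
size 0: {}; under {} E still reaches {F,K,P,R,Z} ∋ P.
size 1: {F}, {K}, {R} …(+1); under {F} E still reaches {K,P,R} ∋ P.
{F,K}: E⊥P given {F,K} in G with E→· removed — back-door holds.

E→P: minimal back-door set {F, K}.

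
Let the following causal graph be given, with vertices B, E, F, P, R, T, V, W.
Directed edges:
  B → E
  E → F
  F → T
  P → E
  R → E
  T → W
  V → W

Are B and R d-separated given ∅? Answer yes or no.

Bayes-Ball from B | ∅ reaches {E,F,T,W}.
R ∉ reach(B|∅) ⇒ B ⊥ R | ∅.

Yes — B ⊥ R | ∅.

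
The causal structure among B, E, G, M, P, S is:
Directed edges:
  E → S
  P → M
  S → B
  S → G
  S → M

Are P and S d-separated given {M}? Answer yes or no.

No — P and S are d-connected given {M}.

Bayes-Ball from P | {M} reaches {B,E,G,S}.
S ∈ reach(P|{M}) ⇒ P ⊥̸ S | {M}.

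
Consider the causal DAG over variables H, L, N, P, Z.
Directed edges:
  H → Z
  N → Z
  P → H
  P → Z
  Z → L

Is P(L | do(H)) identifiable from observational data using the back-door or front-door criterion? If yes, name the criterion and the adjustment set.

desc(H)\{H}={L,Z}; candidates ⊆ {N,P}.
size 0: {}; under {} H still reaches {L,P,Z} ∋ L.
{P}: H⊥L given {P} in G with H→· removed — back-door holds.
P(L|do(H)) = Σ_{P} P(L|H,P)·P(P).

P(L|do(H)): backdoor, adjust for {P}.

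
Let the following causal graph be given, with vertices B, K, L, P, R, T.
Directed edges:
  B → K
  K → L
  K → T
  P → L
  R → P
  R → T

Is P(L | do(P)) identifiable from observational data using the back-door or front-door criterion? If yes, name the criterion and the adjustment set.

P(L|do(P)): backdoor, adjust for ∅.

desc(P)\{P}={L}; candidates ⊆ {B,K,R,T}.
∅: P⊥L given ∅ in G with P→· removed — back-door holds.
P(L|do(P)) = P(L|P) — no adjustment needed.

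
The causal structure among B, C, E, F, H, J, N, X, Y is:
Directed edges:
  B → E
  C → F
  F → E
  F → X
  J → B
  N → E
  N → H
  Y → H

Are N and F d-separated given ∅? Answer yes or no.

Yes — N ⊥ F | ∅.

Bayes-Ball from N | ∅ reaches {E,H}.
F ∉ reach(N|∅) ⇒ N ⊥ F | ∅.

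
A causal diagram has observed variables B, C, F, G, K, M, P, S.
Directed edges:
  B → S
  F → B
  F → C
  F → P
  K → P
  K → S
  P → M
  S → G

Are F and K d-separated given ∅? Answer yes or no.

Yes — F ⊥ K | ∅.

Bayes-Ball from F | ∅ reaches {B,C,G,M,P,S}.
K ∉ reach(F|∅) ⇒ F ⊥ K | ∅.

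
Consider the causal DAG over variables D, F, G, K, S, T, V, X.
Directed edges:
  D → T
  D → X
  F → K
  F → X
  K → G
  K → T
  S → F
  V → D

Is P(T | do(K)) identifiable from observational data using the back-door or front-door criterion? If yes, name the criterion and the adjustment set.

P(T|do(K)): backdoor, adjust for ∅.

desc(K)\{K}={G,T}; candidates ⊆ {D,F,S,V,X}.
∅: K⊥T given ∅ in G with K→· removed — back-door holds.
P(T|do(K)) = P(T|K) — no adjustment needed.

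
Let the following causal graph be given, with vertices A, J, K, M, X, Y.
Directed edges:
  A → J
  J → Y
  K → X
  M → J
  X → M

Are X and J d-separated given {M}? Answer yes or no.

Yes — X ⊥ J | {M}.

Bayes-Ball from X | {M} reaches {K}.
J ∉ reach(X|{M}) ⇒ X ⊥ J | {M}.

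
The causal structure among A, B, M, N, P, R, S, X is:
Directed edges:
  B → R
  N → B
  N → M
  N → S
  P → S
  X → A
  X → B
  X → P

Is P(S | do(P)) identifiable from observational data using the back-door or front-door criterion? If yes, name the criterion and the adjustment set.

P(S|do(P)): backdoor, adjust for ∅.

desc(P)\{P}={S}; candidates ⊆ {A,B,M,N,R,X}.
∅: P⊥S given ∅ in G with P→· removed — back-door holds.
P(S|do(P)) = P(S|P) — no adjustment needed.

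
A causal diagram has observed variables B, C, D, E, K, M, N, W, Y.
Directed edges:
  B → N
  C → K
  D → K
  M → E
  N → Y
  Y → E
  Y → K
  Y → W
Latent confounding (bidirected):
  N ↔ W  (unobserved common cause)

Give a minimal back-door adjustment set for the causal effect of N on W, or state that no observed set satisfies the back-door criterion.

desc(N)\{N}={E,K,W,Y}; candidates ⊆ {B,C,D,M}.
N↔W: latent back-door arc(s) into N.
size 0: {}; under {} N still reaches {B,W} ∋ W.
size 1: {B}, {C}, {D} …(+1); under {B} N still reaches {W} ∋ W.
size 2: {B,C}, {B,D}, {B,M} …(+3); under {B,C} N still reaches {W} ∋ W.
N↔W cannot be blocked by any observed set — no back-door set.

N→W: no observed back-door set.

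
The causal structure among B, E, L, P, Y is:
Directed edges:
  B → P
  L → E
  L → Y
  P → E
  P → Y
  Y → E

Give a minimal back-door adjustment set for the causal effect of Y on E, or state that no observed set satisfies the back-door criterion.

desc(Y)\{Y}={E}; candidates ⊆ {B,L,P}.
size 0: {}; under {} Y still reaches {B,E,L,P} ∋ E.
size 1: {B}, {L}, {P}; under {B} Y still reaches {E,L,P} ∋ E.
{L,P}: Y⊥E given {L,P} in G with Y→· removed — back-door holds.

Y→E: minimal back-door set {L, P}.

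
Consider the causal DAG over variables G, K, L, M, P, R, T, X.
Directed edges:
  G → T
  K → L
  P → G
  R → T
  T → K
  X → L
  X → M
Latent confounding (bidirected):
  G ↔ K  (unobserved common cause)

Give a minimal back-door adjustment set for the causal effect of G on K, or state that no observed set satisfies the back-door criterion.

desc(G)\{G}={K,L,T}; candidates ⊆ {M,P,R,X}.
G↔K: latent back-door arc(s) into G.
size 0: {}; under {} G still reaches {K,L,P} ∋ K.
size 1: {M}, {P}, {R} …(+1); under {M} G still reaches {K,L,P} ∋ K.
size 2: {M,P}, {M,R}, {M,X} …(+3); under {M,P} G still reaches {K,L} ∋ K.
G↔K cannot be blocked by any observed set — no back-door set.

G→K: no observed back-door set.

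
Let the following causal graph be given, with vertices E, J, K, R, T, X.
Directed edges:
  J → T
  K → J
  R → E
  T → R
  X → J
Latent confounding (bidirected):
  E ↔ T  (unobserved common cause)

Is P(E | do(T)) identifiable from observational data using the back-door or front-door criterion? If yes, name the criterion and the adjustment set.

P(E|do(T)): frontdoor, adjust for {R}.

desc(T)\{T}={E,R}; candidates ⊆ {J,K,X}.
T↔E: latent back-door arc(s) into T.
size 0: {}; under {} T still reaches {E,J,K,X} ∋ E.
size 1: {J}, {K}, {X}; under {J} T still reaches {E} ∋ E.
size 2: {J,K}, {J,X}, {K,X}; under {J,K} T still reaches {E} ∋ E.
T↔E cannot be blocked by any observed set — no back-door set.
{R}: (i) intercepts every directed T→E path; (ii) no back-door T→{R}; (iii) {T} blocks every back-door {R}→E. Front-door holds.
P(E|do(T)) = Σ_{R} P(R|T) Σ_{T'} P(E|R,T')P(T').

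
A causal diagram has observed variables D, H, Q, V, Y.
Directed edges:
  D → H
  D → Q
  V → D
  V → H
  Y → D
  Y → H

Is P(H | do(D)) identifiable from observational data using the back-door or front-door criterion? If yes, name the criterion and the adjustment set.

desc(D)\{D}={H,Q}; candidates ⊆ {V,Y}.
size 0: {}; under {} D still reaches {H,V,Y} ∋ H.
size 1: {V}, {Y}; under {V} D still reaches {H,Y} ∋ H.
{V,Y}: D⊥H given {V,Y} in G with D→· removed — back-door holds.
P(H|do(D)) = Σ_{V,Y} P(H|D,V,Y)·P(V,Y).

P(H|do(D)): backdoor, adjust for {V, Y}.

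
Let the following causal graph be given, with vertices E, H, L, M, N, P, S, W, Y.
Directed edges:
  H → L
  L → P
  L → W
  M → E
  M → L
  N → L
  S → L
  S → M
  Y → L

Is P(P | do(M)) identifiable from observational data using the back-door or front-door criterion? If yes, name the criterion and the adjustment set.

P(P|do(M)): backdoor, adjust for {S}.

desc(M)\{M}={E,L,P,W}; candidates ⊆ {H,N,S,Y}.
size 0: {}; under {} M still reaches {L,P,S,W} ∋ P.
{S}: M⊥P given {S} in G with M→· removed — back-door holds.
P(P|do(M)) = Σ_{S} P(P|M,S)·P(S).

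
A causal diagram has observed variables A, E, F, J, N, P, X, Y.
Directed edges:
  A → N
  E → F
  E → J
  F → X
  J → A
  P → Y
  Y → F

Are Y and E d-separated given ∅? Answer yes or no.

Yes — Y ⊥ E | ∅.

Bayes-Ball from Y | ∅ reaches {F,P,X}.
E ∉ reach(Y|∅) ⇒ Y ⊥ E | ∅.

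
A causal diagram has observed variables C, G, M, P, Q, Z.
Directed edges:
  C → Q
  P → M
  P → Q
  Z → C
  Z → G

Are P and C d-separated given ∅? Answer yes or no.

Yes — P ⊥ C | ∅.

Bayes-Ball from P | ∅ reaches {M,Q}.
C ∉ reach(P|∅) ⇒ P ⊥ C | ∅.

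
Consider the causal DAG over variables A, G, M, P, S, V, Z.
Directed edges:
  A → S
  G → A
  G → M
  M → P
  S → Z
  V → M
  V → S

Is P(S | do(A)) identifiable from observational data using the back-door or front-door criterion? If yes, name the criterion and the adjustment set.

P(S|do(A)): backdoor, adjust for ∅.

desc(A)\{A}={S,Z}; candidates ⊆ {G,M,P,V}.
∅: A⊥S given ∅ in G with A→· removed — back-door holds.
P(S|do(A)) = P(S|A) — no adjustment needed.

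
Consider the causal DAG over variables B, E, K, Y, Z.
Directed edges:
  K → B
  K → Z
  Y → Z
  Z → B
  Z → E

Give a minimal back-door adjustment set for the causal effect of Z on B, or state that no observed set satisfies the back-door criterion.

desc(Z)\{Z}={B,E}; candidates ⊆ {K,Y}.
size 0: {}; under {} Z still reaches {B,K,Y} ∋ B.
{K}: Z⊥B given {K} in G with Z→· removed — back-door holds.

Z→B: minimal back-door set {K}.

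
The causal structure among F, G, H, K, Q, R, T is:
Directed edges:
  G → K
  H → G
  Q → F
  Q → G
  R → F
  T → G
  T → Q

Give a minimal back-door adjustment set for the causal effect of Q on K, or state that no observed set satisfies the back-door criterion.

Q→K: minimal back-door set {T}.

desc(Q)\{Q}={F,G,K}; candidates ⊆ {H,R,T}.
size 0: {}; under {} Q still reaches {G,K,T} ∋ K.
{T}: Q⊥K given {T} in G with Q→· removed — back-door holds.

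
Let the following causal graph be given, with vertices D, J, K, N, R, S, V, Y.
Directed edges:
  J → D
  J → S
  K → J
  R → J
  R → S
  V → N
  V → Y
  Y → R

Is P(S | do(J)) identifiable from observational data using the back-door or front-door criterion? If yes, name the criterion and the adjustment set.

P(S|do(J)): backdoor, adjust for {R}.

desc(J)\{J}={D,S}; candidates ⊆ {K,N,R,V,Y}.
size 0: {}; under {} J still reaches {K,N,R,S,V,Y} ∋ S.
{R}: J⊥S given {R} in G with J→· removed — back-door holds.
P(S|do(J)) = Σ_{R} P(S|J,R)·P(R).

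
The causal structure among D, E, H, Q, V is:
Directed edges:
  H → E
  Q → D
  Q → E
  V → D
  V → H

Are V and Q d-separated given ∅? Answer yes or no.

Yes — V ⊥ Q | ∅.

Bayes-Ball from V | ∅ reaches {D,E,H}.
Q ∉ reach(V|∅) ⇒ V ⊥ Q | ∅.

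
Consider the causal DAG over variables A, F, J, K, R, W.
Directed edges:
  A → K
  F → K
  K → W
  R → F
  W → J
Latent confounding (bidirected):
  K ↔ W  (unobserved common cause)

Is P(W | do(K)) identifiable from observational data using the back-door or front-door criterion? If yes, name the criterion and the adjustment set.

P(W|do(K)): not identifiable (no BD/FD set).

desc(K)\{K}={J,W}; candidates ⊆ {A,F,R}.
K↔W: latent back-door arc(s) into K.
size 0: {}; under {} K still reaches {A,F,J,R,W} ∋ W.
size 1: {A}, {F}, {R}; under {A} K still reaches {F,J,R,W} ∋ W.
size 2: {A,F}, {A,R}, {F,R}; under {A,F} K still reaches {J,W} ∋ W.
K↔W cannot be blocked by any observed set — no back-door set.
No mediator lies on a directed K→…→W path.
Neither criterion identifies P(W|do(K)) in this graph.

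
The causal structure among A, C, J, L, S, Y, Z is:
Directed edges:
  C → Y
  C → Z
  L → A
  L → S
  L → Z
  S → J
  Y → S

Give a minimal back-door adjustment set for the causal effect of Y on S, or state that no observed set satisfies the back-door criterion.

Y→S: minimal back-door set ∅.

desc(Y)\{Y}={J,S}; candidates ⊆ {A,C,L,Z}.
∅: Y⊥S given ∅ in G with Y→· removed — back-door holds.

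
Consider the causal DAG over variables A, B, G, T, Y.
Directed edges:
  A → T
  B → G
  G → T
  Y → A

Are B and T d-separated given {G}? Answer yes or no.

Yes — B ⊥ T | {G}.

Bayes-Ball from B | {G} reaches ∅.
T ∉ reach(B|{G}) ⇒ B ⊥ T | {G}.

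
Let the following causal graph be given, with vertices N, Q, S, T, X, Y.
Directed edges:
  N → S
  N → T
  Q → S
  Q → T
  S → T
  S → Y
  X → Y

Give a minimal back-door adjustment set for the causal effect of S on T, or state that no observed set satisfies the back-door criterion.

S→T: minimal back-door set {N, Q}.

desc(S)\{S}={T,Y}; candidates ⊆ {N,Q,X}.
size 0: {}; under {} S still reaches {N,Q,T} ∋ T.
size 1: {N}, {Q}, {X}; under {N} S still reaches {Q,T} ∋ T.
{N,Q}: S⊥T given {N,Q} in G with S→· removed — back-door holds.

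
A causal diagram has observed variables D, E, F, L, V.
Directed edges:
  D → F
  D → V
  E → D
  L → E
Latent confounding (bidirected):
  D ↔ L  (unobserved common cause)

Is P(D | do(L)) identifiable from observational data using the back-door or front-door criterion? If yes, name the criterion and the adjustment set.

desc(L)\{L}={D,E,F,V}; candidates ⊆ {—}.
L↔D: latent back-door arc(s) into L.
size 0: {}; under {} L still reaches {D,F,V} ∋ D.
L↔D cannot be blocked by any observed set — no back-door set.
{E}: (i) intercepts every directed L→D path; (ii) no back-door L→{E}; (iii) {L} blocks every back-door {E}→D. Front-door holds.
P(D|do(L)) = Σ_{E} P(E|L) Σ_{L'} P(D|E,L')P(L').

P(D|do(L)): frontdoor, adjust for {E}.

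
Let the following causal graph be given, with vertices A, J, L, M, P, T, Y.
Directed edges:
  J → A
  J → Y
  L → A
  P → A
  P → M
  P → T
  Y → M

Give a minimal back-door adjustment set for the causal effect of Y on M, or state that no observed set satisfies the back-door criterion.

desc(Y)\{Y}={M}; candidates ⊆ {A,J,L,P,T}.
∅: Y⊥M given ∅ in G with Y→· removed — back-door holds.

Y→M: minimal back-door set ∅.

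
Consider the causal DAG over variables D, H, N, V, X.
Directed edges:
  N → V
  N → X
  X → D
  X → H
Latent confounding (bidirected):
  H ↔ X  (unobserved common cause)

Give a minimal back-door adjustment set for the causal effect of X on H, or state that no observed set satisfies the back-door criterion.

desc(X)\{X}={D,H}; candidates ⊆ {N,V}.
X↔H: latent back-door arc(s) into X.
size 0: {}; under {} X still reaches {H,N,V} ∋ H.
size 1: {N}, {V}; under {N} X still reaches {H} ∋ H.
size 2: {N,V}; under {N,V} X still reaches {H} ∋ H.
X↔H cannot be blocked by any observed set — no back-door set.

X→H: no observed back-door set.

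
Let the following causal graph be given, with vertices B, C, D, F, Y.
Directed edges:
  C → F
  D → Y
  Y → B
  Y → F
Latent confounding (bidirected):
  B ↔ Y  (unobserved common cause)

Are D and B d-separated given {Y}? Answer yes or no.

No — D and B are d-connected given {Y}.

Bayes-Ball from D | {Y} reaches {B}.
B ∈ reach(D|{Y}) ⇒ D ⊥̸ B | {Y}.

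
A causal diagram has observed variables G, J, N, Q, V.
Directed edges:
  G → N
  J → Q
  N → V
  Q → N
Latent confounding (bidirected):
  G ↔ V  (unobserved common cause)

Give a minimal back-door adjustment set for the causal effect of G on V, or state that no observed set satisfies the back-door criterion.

desc(G)\{G}={N,V}; candidates ⊆ {J,Q}.
G↔V: latent back-door arc(s) into G.
size 0: {}; under {} G still reaches {V} ∋ V.
size 1: {J}, {Q}; under {J} G still reaches {V} ∋ V.
size 2: {J,Q}; under {J,Q} G still reaches {V} ∋ V.
G↔V cannot be blocked by any observed set — no back-door set.

G→V: no observed back-door set.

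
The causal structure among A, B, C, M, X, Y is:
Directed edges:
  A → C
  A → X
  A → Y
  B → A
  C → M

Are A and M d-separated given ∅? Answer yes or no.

No — A and M are d-connected given ∅.

Bayes-Ball from A | ∅ reaches {B,C,M,X,Y}.
M ∈ reach(A|∅) ⇒ A ⊥̸ M | ∅.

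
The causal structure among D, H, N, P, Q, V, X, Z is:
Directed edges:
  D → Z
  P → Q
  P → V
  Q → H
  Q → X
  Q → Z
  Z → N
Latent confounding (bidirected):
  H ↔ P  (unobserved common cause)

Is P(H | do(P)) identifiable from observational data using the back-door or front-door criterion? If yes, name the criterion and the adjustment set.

P(H|do(P)): frontdoor, adjust for {Q}.

desc(P)\{P}={H,N,Q,V,X,Z}; candidates ⊆ {D}.
P↔H: latent back-door arc(s) into P.
size 0: {}; under {} P still reaches {H} ∋ H.
size 1: {D}; under {D} P still reaches {H} ∋ H.
P↔H cannot be blocked by any observed set — no back-door set.
{Q}: (i) intercepts every directed P→H path; (ii) no back-door P→{Q}; (iii) {P} blocks every back-door {Q}→H. Front-door holds.
P(H|do(P)) = Σ_{Q} P(Q|P) Σ_{P'} P(H|Q,P')P(P').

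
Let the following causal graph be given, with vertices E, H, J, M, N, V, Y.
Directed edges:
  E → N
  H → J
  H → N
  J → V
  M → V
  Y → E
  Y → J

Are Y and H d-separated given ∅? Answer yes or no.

Bayes-Ball from Y | ∅ reaches {E,J,N,V}.
H ∉ reach(Y|∅) ⇒ Y ⊥ H | ∅.

Yes — Y ⊥ H | ∅.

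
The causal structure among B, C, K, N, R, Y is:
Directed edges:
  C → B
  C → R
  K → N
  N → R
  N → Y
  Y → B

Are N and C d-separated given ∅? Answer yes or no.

Bayes-Ball from N | ∅ reaches {B,K,R,Y}.
C ∉ reach(N|∅) ⇒ N ⊥ C | ∅.

Yes — N ⊥ C | ∅.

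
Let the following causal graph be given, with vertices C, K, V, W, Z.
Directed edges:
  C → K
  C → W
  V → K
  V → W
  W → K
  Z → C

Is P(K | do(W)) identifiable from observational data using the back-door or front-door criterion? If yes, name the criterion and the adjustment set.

desc(W)\{W}={K}; candidates ⊆ {C,V,Z}.
size 0: {}; under {} W still reaches {C,K,V,Z} ∋ K.
size 1: {C}, {V}, {Z}; under {C} W still reaches {K,V} ∋ K.
{C,V}: W⊥K given {C,V} in G with W→· removed — back-door holds.
P(K|do(W)) = Σ_{C,V} P(K|W,C,V)·P(C,V).

P(K|do(W)): backdoor, adjust for {C, V}.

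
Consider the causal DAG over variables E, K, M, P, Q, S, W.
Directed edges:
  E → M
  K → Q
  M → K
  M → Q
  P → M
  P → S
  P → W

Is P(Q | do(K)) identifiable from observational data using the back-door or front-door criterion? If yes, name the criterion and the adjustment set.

desc(K)\{K}={Q}; candidates ⊆ {E,M,P,S,W}.
size 0: {}; under {} K still reaches {E,M,P,Q,S,W} ∋ Q.
{M}: K⊥Q given {M} in G with K→· removed — back-door holds.
P(Q|do(K)) = Σ_{M} P(Q|K,M)·P(M).

P(Q|do(K)): backdoor, adjust for {M}.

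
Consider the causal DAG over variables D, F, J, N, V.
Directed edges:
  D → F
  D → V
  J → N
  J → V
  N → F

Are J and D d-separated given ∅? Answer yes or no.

Yes — J ⊥ D | ∅.

Bayes-Ball from J | ∅ reaches {F,N,V}.
D ∉ reach(J|∅) ⇒ J ⊥ D | ∅.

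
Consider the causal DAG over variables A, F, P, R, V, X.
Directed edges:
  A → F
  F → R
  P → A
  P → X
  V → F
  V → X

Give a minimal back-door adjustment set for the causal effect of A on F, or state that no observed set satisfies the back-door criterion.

desc(A)\{A}={F,R}; candidates ⊆ {P,V,X}.
∅: A⊥F given ∅ in G with A→· removed — back-door holds.

A→F: minimal back-door set ∅.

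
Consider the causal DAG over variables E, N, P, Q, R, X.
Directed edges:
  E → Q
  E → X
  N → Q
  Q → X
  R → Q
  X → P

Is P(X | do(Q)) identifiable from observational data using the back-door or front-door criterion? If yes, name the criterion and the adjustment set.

desc(Q)\{Q}={P,X}; candidates ⊆ {E,N,R}.
size 0: {}; under {} Q still reaches {E,N,P,R,X} ∋ X.
{E}: Q⊥X given {E} in G with Q→· removed — back-door holds.
P(X|do(Q)) = Σ_{E} P(X|Q,E)·P(E).

P(X|do(Q)): backdoor, adjust for {E}.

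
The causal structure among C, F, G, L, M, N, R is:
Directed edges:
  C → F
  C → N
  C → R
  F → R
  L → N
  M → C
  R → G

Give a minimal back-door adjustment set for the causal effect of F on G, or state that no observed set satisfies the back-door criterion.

desc(F)\{F}={G,R}; candidates ⊆ {C,L,M,N}.
size 0: {}; under {} F still reaches {C,G,M,N,R} ∋ G.
{C}: F⊥G given {C} in G with F→· removed — back-door holds.

F→G: minimal back-door set {C}.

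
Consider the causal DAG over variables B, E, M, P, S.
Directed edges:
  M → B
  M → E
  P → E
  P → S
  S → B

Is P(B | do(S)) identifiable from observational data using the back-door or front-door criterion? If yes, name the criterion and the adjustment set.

P(B|do(S)): backdoor, adjust for ∅.

desc(S)\{S}={B}; candidates ⊆ {E,M,P}.
∅: S⊥B given ∅ in G with S→· removed — back-door holds.
P(B|do(S)) = P(B|S) — no adjustment needed.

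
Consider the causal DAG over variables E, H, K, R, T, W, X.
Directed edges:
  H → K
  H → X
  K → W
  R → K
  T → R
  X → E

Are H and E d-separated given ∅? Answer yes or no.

Bayes-Ball from H | ∅ reaches {E,K,W,X}.
E ∈ reach(H|∅) ⇒ H ⊥̸ E | ∅.

No — H and E are d-connected given ∅.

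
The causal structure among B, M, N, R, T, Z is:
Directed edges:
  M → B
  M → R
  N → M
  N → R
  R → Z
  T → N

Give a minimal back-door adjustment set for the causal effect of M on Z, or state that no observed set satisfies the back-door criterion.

desc(M)\{M}={B,R,Z}; candidates ⊆ {N,T}.
size 0: {}; under {} M still reaches {N,R,T,Z} ∋ Z.
{N}: M⊥Z given {N} in G with M→· removed — back-door holds.

M→Z: minimal back-door set {N}.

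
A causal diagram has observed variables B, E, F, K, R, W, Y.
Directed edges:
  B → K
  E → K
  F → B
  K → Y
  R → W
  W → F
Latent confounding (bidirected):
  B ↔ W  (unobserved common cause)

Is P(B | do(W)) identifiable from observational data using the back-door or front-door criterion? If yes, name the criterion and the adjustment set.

P(B|do(W)): frontdoor, adjust for {F}.

desc(W)\{W}={B,F,K,Y}; candidates ⊆ {E,R}.
W↔B: latent back-door arc(s) into W.
size 0: {}; under {} W still reaches {B,K,R,Y} ∋ B.
size 1: {E}, {R}; under {E} W still reaches {B,K,R,Y} ∋ B.
size 2: {E,R}; under {E,R} W still reaches {B,K,Y} ∋ B.
W↔B cannot be blocked by any observed set — no back-door set.
{F}: (i) intercepts every directed W→B path; (ii) no back-door W→{F}; (iii) {W} blocks every back-door {F}→B. Front-door holds.
P(B|do(W)) = Σ_{F} P(F|W) Σ_{W'} P(B|F,W')P(W').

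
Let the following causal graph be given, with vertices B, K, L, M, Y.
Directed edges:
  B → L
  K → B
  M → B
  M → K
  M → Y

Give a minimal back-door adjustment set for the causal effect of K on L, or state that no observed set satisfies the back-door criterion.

desc(K)\{K}={B,L}; candidates ⊆ {M,Y}.
size 0: {}; under {} K still reaches {B,L,M,Y} ∋ L.
{M}: K⊥L given {M} in G with K→· removed — back-door holds.

K→L: minimal back-door set {M}.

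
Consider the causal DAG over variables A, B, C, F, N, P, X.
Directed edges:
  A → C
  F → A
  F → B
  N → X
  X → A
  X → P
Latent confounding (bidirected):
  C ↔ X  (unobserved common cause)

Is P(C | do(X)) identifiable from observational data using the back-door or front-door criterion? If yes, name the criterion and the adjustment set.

desc(X)\{X}={A,C,P}; candidates ⊆ {B,F,N}.
X↔C: latent back-door arc(s) into X.
size 0: {}; under {} X still reaches {C,N} ∋ C.
size 1: {B}, {F}, {N}; under {B} X still reaches {C,N} ∋ C.
size 2: {B,F}, {B,N}, {F,N}; under {B,F} X still reaches {C,N} ∋ C.
X↔C cannot be blocked by any observed set — no back-door set.
{A}: (i) intercepts every directed X→C path; (ii) no back-door X→{A}; (iii) {X} blocks every back-door {A}→C. Front-door holds.
P(C|do(X)) = Σ_{A} P(A|X) Σ_{X'} P(C|A,X')P(X').

P(C|do(X)): frontdoor, adjust for {A}.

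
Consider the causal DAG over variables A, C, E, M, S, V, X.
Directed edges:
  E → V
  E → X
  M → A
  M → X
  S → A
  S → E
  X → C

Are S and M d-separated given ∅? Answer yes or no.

Yes — S ⊥ M | ∅.

Bayes-Ball from S | ∅ reaches {A,C,E,V,X}.
M ∉ reach(S|∅) ⇒ S ⊥ M | ∅.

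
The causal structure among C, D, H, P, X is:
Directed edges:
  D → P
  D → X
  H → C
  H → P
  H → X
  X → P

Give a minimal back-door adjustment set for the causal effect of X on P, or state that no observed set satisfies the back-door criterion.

X→P: minimal back-door set {D, H}.

desc(X)\{X}={P}; candidates ⊆ {C,D,H}.
size 0: {}; under {} X still reaches {C,D,H,P} ∋ P.
size 1: {C}, {D}, {H}; under {C} X still reaches {D,H,P} ∋ P.
{D,H}: X⊥P given {D,H} in G with X→· removed — back-door holds.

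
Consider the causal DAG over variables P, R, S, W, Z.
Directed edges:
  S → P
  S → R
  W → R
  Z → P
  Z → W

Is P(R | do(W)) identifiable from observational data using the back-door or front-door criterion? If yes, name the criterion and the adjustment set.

P(R|do(W)): backdoor, adjust for ∅.

desc(W)\{W}={R}; candidates ⊆ {P,S,Z}.
∅: W⊥R given ∅ in G with W→· removed — back-door holds.
P(R|do(W)) = P(R|W) — no adjustment needed.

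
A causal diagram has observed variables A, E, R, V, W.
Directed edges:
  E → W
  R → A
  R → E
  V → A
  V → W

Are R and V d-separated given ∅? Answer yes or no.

Bayes-Ball from R | ∅ reaches {A,E,W}.
V ∉ reach(R|∅) ⇒ R ⊥ V | ∅.

Yes — R ⊥ V | ∅.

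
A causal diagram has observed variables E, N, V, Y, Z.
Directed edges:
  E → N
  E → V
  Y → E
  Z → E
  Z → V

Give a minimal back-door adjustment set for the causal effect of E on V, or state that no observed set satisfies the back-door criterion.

desc(E)\{E}={N,V}; candidates ⊆ {Y,Z}.
size 0: {}; under {} E still reaches {V,Y,Z} ∋ V.
{Z}: E⊥V given {Z} in G with E→· removed — back-door holds.

E→V: minimal back-door set {Z}.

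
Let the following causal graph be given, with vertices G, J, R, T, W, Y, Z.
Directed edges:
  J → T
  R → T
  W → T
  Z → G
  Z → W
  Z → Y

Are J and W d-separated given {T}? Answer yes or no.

No — J and W are d-connected given {T}.

Bayes-Ball from J | {T} reaches {G,R,W,Y,Z}.
W ∈ reach(J|{T}) ⇒ J ⊥̸ W | {T}.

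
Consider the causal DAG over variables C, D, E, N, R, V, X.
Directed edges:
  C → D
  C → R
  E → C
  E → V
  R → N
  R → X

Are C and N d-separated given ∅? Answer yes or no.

Bayes-Ball from C | ∅ reaches {D,E,N,R,V,X}.
N ∈ reach(C|∅) ⇒ C ⊥̸ N | ∅.

No — C and N are d-connected given ∅.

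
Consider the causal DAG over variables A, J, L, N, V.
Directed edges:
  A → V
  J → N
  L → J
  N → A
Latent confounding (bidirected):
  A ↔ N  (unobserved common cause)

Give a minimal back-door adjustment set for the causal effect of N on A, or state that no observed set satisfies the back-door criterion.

N→A: no observed back-door set.

desc(N)\{N}={A,V}; candidates ⊆ {J,L}.
N↔A: latent back-door arc(s) into N.
size 0: {}; under {} N still reaches {A,J,L,V} ∋ A.
size 1: {J}, {L}; under {J} N still reaches {A,V} ∋ A.
size 2: {J,L}; under {J,L} N still reaches {A,V} ∋ A.
N↔A cannot be blocked by any observed set — no back-door set.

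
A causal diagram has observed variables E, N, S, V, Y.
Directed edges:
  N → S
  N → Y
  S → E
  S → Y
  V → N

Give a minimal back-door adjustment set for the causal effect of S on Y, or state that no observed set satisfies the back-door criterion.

desc(S)\{S}={E,Y}; candidates ⊆ {N,V}.
size 0: {}; under {} S still reaches {N,V,Y} ∋ Y.
{N}: S⊥Y given {N} in G with S→· removed — back-door holds.

S→Y: minimal back-door set {N}.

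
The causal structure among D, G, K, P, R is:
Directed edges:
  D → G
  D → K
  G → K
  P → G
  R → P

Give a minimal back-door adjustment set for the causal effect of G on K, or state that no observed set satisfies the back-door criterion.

G→K: minimal back-door set {D}.

desc(G)\{G}={K}; candidates ⊆ {D,P,R}.
size 0: {}; under {} G still reaches {D,K,P,R} ∋ K.
{D}: G⊥K given {D} in G with G→· removed — back-door holds.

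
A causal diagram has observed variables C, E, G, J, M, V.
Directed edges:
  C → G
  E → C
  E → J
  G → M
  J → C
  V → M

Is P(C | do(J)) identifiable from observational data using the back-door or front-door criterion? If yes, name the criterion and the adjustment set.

desc(J)\{J}={C,G,M}; candidates ⊆ {E,V}.
size 0: {}; under {} J still reaches {C,E,G,M} ∋ C.
{E}: J⊥C given {E} in G with J→· removed — back-door holds.
P(C|do(J)) = Σ_{E} P(C|J,E)·P(E).

P(C|do(J)): backdoor, adjust for {E}.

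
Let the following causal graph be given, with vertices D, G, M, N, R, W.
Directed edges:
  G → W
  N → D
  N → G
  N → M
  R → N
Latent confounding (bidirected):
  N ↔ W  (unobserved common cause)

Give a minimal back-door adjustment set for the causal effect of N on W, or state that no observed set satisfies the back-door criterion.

desc(N)\{N}={D,G,M,W}; candidates ⊆ {R}.
N↔W: latent back-door arc(s) into N.
size 0: {}; under {} N still reaches {R,W} ∋ W.
size 1: {R}; under {R} N still reaches {W} ∋ W.
N↔W cannot be blocked by any observed set — no back-door set.

N→W: no observed back-door set.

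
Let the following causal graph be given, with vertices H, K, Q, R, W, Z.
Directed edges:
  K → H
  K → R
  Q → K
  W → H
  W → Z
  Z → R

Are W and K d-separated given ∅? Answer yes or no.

Yes — W ⊥ K | ∅.

Bayes-Ball from W | ∅ reaches {H,R,Z}.
K ∉ reach(W|∅) ⇒ W ⊥ K | ∅.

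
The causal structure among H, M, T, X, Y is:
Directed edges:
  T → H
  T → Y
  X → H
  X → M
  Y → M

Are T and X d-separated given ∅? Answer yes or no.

Yes — T ⊥ X | ∅.

Bayes-Ball from T | ∅ reaches {H,M,Y}.
X ∉ reach(T|∅) ⇒ T ⊥ X | ∅.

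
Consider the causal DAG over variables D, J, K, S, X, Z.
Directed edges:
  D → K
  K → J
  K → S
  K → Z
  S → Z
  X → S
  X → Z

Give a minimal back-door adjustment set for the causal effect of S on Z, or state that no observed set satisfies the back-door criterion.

desc(S)\{S}={Z}; candidates ⊆ {D,J,K,X}.
size 0: {}; under {} S still reaches {D,J,K,X,Z} ∋ Z.
size 1: {D}, {J}, {K} …(+1); under {D} S still reaches {J,K,X,Z} ∋ Z.
{K,X}: S⊥Z given {K,X} in G with S→· removed — back-door holds.

S→Z: minimal back-door set {K, X}.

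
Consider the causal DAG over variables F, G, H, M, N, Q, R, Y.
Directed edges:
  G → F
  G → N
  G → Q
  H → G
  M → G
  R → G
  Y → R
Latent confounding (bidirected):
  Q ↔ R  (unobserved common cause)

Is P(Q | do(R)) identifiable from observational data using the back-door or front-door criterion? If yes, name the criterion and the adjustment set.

P(Q|do(R)): frontdoor, adjust for {G}.

desc(R)\{R}={F,G,N,Q}; candidates ⊆ {H,M,Y}.
R↔Q: latent back-door arc(s) into R.
size 0: {}; under {} R still reaches {Q,Y} ∋ Q.
size 1: {H}, {M}, {Y}; under {H} R still reaches {Q,Y} ∋ Q.
size 2: {H,M}, {H,Y}, {M,Y}; under {H,M} R still reaches {Q,Y} ∋ Q.
R↔Q cannot be blocked by any observed set — no back-door set.
{G}: (i) intercepts every directed R→Q path; (ii) no back-door R→{G}; (iii) {R} blocks every back-door {G}→Q. Front-door holds.
P(Q|do(R)) = Σ_{G} P(G|R) Σ_{R'} P(Q|G,R')P(R').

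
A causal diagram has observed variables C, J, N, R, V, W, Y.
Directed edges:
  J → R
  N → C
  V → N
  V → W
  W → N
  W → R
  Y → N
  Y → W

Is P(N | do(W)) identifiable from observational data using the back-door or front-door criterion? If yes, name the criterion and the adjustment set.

P(N|do(W)): backdoor, adjust for {V, Y}.

desc(W)\{W}={C,N,R}; candidates ⊆ {J,V,Y}.
size 0: {}; under {} W still reaches {C,N,V,Y} ∋ N.
size 1: {J}, {V}, {Y}; under {J} W still reaches {C,N,V,Y} ∋ N.
{V,Y}: W⊥N given {V,Y} in G with W→· removed — back-door holds.
P(N|do(W)) = Σ_{V,Y} P(N|W,V,Y)·P(V,Y).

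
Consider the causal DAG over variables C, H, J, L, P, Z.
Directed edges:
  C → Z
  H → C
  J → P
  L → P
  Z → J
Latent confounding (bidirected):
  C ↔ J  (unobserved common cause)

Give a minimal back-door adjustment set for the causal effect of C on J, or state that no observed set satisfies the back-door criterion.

desc(C)\{C}={J,P,Z}; candidates ⊆ {H,L}.
C↔J: latent back-door arc(s) into C.
size 0: {}; under {} C still reaches {H,J,P} ∋ J.
size 1: {H}, {L}; under {H} C still reaches {J,P} ∋ J.
size 2: {H,L}; under {H,L} C still reaches {J,P} ∋ J.
C↔J cannot be blocked by any observed set — no back-door set.

C→J: no observed back-door set.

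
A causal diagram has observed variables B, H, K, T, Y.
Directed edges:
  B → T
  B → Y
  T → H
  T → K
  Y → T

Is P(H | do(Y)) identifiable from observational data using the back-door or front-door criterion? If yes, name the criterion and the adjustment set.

desc(Y)\{Y}={H,K,T}; candidates ⊆ {B}.
size 0: {}; under {} Y still reaches {B,H,K,T} ∋ H.
{B}: Y⊥H given {B} in G with Y→· removed — back-door holds.
P(H|do(Y)) = Σ_{B} P(H|Y,B)·P(B).

P(H|do(Y)): backdoor, adjust for {B}.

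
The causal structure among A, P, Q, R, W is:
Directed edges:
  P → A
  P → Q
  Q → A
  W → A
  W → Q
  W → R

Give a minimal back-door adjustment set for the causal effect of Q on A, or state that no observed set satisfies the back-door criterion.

desc(Q)\{Q}={A}; candidates ⊆ {P,R,W}.
size 0: {}; under {} Q still reaches {A,P,R,W} ∋ A.
size 1: {P}, {R}, {W}; under {P} Q still reaches {A,R,W} ∋ A.
{P,W}: Q⊥A given {P,W} in G with Q→· removed — back-door holds.

Q→A: minimal back-door set {P, W}.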